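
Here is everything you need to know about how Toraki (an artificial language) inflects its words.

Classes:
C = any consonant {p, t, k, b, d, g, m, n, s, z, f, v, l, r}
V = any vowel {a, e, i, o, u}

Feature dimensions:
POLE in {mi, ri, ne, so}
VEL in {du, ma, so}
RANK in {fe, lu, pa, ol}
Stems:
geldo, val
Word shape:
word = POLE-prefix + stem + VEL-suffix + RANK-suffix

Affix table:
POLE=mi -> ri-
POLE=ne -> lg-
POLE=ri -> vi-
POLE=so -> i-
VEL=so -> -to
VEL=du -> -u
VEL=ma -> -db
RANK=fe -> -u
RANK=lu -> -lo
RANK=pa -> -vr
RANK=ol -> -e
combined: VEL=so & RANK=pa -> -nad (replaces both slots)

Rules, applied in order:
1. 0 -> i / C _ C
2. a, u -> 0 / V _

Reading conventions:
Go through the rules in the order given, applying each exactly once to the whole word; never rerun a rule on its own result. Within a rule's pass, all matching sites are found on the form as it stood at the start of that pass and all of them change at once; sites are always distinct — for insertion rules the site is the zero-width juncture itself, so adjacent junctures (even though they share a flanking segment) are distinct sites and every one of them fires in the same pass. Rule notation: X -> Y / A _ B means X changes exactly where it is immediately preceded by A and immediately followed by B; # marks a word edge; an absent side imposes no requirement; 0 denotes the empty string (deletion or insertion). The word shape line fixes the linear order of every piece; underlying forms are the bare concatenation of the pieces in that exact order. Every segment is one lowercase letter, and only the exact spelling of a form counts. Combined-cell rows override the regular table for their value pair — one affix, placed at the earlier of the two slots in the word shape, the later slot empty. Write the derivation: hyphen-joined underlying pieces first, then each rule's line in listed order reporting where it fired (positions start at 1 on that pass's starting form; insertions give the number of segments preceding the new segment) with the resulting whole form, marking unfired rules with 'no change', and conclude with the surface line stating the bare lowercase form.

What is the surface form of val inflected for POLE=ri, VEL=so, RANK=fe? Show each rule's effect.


underlying: vi-val-to-u
1. 0 -> i / C _ C: inserts after position(s) 5: vivalitou
2. a, u -> 0 / V _: fires at position(s) 9: vivalito
surface: vivalito


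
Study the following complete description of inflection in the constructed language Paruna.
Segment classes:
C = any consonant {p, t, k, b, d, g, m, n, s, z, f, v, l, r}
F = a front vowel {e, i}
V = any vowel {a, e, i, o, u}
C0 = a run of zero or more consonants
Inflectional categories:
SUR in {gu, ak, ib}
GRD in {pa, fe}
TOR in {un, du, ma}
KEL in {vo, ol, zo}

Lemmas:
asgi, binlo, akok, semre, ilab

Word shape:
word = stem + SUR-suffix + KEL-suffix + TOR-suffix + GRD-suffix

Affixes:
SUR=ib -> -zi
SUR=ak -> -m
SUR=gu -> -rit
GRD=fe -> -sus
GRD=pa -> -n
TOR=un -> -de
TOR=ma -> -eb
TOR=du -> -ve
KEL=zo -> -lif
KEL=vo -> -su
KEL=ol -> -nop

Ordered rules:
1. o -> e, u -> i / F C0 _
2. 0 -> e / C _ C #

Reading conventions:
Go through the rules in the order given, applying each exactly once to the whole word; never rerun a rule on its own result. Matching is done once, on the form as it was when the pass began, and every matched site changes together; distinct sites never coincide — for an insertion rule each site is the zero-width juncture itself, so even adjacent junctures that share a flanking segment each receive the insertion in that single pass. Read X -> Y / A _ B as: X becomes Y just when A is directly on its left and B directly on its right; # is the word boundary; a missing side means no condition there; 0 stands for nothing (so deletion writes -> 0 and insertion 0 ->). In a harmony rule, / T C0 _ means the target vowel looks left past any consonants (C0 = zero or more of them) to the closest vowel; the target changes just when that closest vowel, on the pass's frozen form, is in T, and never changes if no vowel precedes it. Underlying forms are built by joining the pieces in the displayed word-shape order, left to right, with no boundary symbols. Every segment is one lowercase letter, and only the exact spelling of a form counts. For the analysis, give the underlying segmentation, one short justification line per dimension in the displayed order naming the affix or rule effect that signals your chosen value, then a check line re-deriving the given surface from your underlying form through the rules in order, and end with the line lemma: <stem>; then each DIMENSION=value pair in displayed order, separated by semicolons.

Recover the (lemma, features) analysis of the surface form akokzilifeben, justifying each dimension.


underlying: akok-zi-lif-eb-n
SUR=ib - signalled by the affix -zi
GRD=pa - signalled by the affix -n
TOR=ma - signalled by the affix -eb
KEL=zo - signalled by the affix -lif
check: akokzilifebn -> akokzilifebn -> akokzilifeben
lemma: akok; SUR=ib; GRD=pa; TOR=ma; KEL=zo


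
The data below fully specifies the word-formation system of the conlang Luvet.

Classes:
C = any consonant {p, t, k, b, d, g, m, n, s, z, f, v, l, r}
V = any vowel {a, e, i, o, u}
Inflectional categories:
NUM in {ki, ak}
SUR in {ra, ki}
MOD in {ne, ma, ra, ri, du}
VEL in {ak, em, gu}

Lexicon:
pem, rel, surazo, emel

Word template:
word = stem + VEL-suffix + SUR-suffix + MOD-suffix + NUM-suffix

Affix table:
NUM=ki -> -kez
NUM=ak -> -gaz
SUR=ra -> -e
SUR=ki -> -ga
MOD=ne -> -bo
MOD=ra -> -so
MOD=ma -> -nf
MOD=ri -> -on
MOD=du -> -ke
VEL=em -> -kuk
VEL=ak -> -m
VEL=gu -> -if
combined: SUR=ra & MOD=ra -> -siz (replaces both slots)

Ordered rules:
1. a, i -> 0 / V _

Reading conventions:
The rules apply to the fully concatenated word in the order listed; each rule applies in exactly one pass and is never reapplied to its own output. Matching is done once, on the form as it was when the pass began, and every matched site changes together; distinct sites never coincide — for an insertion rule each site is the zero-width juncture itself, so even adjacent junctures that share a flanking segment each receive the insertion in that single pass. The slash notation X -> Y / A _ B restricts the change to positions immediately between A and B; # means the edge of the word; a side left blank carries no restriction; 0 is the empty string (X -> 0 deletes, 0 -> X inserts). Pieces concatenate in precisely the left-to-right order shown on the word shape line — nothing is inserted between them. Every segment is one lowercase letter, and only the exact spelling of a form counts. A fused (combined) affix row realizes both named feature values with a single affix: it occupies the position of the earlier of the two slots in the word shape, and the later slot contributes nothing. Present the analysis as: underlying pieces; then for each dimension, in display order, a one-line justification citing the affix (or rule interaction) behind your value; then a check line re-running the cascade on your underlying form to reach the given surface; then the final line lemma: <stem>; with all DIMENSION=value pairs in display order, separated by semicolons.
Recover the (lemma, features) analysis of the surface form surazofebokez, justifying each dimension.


underlying: surazo-if-e-bo-kez
NUM=ki - signalled by the affix -kez
SUR=ra - signalled by the affix -e
MOD=ne - signalled by the affix -bo
VEL=gu - signalled by the affix -if
check: surazoifebokez -> surazofebokez
lemma: surazo; NUM=ki; SUR=ra; MOD=ne; VEL=gu


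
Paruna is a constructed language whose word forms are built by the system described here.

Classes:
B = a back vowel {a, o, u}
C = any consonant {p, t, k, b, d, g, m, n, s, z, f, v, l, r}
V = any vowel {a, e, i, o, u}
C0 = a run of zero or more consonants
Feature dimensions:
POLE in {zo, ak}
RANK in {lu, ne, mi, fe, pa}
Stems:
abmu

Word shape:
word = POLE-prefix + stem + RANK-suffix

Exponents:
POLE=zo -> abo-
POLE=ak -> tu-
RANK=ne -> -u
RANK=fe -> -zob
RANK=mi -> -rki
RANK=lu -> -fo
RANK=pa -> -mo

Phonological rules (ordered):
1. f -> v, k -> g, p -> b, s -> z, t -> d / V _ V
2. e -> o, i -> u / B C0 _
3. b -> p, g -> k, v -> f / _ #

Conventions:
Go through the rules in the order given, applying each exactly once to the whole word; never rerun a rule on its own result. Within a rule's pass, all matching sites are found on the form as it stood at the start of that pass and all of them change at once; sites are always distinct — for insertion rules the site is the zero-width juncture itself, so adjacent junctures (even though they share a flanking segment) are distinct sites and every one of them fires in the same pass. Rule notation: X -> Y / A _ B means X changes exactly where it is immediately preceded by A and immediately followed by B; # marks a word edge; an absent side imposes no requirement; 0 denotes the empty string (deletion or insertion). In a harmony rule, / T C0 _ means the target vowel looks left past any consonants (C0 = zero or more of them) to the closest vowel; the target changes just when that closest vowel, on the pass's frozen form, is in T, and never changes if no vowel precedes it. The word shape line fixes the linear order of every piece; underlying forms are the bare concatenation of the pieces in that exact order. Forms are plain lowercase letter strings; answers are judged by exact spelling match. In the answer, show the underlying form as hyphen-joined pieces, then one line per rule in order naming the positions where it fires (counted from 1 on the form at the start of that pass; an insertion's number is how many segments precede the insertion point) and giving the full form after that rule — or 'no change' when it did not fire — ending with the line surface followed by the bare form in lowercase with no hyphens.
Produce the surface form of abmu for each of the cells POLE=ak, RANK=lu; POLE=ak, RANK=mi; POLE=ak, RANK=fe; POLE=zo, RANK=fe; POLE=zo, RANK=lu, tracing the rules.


cell POLE=ak, RANK=lu:
underlying: tu-abmu-fo
1. f -> v, k -> g, p -> b, s -> z, t -> d / V _ V: fires at position(s) 7: tuabmuvo
2. e -> o, i -> u / B C0 _: no change
3. b -> p, g -> k, v -> f / _ #: no change
surface: tuabmuvo

cell POLE=ak, RANK=mi:
underlying: tu-abmu-rki
1. f -> v, k -> g, p -> b, s -> z, t -> d / V _ V: no change
2. e -> o, i -> u / B C0 _: fires at position(s) 9: tuabmurku
3. b -> p, g -> k, v -> f / _ #: no change
surface: tuabmurku

cell POLE=ak, RANK=fe:
underlying: tu-abmu-zob
1. f -> v, k -> g, p -> b, s -> z, t -> d / V _ V: no change
2. e -> o, i -> u / B C0 _: no change
3. b -> p, g -> k, v -> f / _ #: fires at position(s) 9: tuabmuzop
surface: tuabmuzop

cell POLE=zo, RANK=fe:
underlying: abo-abmu-zob
1. f -> v, k -> g, p -> b, s -> z, t -> d / V _ V: no change
2. e -> o, i -> u / B C0 _: no change
3. b -> p, g -> k, v -> f / _ #: fires at position(s) 10: aboabmuzop
surface: aboabmuzop

cell POLE=zo, RANK=lu:
underlying: abo-abmu-fo
1. f -> v, k -> g, p -> b, s -> z, t -> d / V _ V: fires at position(s) 8: aboabmuvo
2. e -> o, i -> u / B C0 _: no change
3. b -> p, g -> k, v -> f / _ #: no change
surface: aboabmuvo


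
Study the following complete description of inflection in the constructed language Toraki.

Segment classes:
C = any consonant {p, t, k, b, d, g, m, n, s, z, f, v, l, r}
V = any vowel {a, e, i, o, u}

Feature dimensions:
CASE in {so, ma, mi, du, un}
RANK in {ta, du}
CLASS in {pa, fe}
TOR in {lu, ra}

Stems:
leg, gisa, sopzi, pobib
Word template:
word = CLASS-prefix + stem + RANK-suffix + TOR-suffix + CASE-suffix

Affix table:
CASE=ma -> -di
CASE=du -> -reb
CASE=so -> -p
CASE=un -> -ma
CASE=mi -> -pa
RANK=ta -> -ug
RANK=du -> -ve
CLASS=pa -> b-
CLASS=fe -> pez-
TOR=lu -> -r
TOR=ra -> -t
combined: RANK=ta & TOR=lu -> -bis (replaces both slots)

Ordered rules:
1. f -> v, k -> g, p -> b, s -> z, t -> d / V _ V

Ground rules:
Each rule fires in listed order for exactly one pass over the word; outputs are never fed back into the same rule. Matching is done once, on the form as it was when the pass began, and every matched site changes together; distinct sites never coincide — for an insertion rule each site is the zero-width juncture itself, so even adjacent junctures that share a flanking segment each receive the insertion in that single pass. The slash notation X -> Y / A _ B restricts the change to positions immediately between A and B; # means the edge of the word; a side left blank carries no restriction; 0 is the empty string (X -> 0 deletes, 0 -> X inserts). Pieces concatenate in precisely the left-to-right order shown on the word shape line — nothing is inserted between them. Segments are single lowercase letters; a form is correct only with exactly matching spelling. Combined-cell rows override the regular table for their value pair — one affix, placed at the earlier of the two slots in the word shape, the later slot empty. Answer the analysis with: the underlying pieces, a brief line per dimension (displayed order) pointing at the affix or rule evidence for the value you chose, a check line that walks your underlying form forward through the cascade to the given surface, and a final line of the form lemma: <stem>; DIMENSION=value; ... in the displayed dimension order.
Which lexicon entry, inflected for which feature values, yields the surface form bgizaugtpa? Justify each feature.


underlying: b-gisa-ug-t-pa
CASE=mi - signalled by the affix -pa
RANK=ta - signalled by the affix -ug
CLASS=pa - signalled by the affix b-
TOR=ra - signalled by the affix -t
check: bgisaugtpa -> bgizaugtpa
lemma: gisa; CASE=mi; RANK=ta; CLASS=pa; TOR=ra


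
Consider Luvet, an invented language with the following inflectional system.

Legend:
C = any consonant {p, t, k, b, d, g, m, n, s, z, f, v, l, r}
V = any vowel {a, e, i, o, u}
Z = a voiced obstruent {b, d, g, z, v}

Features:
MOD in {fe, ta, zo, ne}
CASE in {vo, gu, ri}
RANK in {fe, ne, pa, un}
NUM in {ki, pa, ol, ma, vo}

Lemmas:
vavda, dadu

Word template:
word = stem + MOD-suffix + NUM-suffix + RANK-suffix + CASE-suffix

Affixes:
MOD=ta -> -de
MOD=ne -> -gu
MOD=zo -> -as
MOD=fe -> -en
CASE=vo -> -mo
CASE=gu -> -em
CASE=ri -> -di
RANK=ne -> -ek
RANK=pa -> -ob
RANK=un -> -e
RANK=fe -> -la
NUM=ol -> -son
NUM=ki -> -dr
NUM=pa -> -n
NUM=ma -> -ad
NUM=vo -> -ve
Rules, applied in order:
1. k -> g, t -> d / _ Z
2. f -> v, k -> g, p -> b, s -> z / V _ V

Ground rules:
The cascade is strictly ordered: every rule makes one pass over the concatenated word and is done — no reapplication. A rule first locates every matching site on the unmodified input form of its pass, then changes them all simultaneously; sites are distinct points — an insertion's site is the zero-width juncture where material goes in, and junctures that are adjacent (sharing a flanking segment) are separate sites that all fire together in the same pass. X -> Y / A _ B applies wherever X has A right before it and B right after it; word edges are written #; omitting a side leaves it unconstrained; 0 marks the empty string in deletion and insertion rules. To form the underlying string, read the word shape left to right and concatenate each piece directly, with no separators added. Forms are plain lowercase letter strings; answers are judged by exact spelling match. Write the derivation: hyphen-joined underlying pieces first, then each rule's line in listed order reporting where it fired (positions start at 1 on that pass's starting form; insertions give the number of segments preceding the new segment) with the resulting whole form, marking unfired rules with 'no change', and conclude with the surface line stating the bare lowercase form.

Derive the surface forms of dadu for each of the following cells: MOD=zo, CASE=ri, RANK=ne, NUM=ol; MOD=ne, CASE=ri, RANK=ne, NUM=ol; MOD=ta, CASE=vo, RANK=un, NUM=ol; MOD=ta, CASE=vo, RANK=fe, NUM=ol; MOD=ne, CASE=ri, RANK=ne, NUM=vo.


cell MOD=zo, CASE=ri, RANK=ne, NUM=ol:
underlying: dadu-as-son-ek-di
1. k -> g, t -> d / _ Z: fires at position(s) 11: daduassonegdi
2. f -> v, k -> g, p -> b, s -> z / V _ V: no change
surface: daduassonegdi

cell MOD=ne, CASE=ri, RANK=ne, NUM=ol:
underlying: dadu-gu-son-ek-di
1. k -> g, t -> d / _ Z: fires at position(s) 11: dadugusonegdi
2. f -> v, k -> g, p -> b, s -> z / V _ V: fires at position(s) 7: daduguzonegdi
surface: daduguzonegdi

cell MOD=ta, CASE=vo, RANK=un, NUM=ol:
underlying: dadu-de-son-e-mo
1. k -> g, t -> d / _ Z: no change
2. f -> v, k -> g, p -> b, s -> z / V _ V: fires at position(s) 7: dadudezonemo
surface: dadudezonemo

cell MOD=ta, CASE=vo, RANK=fe, NUM=ol:
underlying: dadu-de-son-la-mo
1. k -> g, t -> d / _ Z: no change
2. f -> v, k -> g, p -> b, s -> z / V _ V: fires at position(s) 7: dadudezonlamo
surface: dadudezonlamo

cell MOD=ne, CASE=ri, RANK=ne, NUM=vo:
underlying: dadu-gu-ve-ek-di
1. k -> g, t -> d / _ Z: fires at position(s) 10: daduguveegdi
2. f -> v, k -> g, p -> b, s -> z / V _ V: no change
surface: daduguveegdi


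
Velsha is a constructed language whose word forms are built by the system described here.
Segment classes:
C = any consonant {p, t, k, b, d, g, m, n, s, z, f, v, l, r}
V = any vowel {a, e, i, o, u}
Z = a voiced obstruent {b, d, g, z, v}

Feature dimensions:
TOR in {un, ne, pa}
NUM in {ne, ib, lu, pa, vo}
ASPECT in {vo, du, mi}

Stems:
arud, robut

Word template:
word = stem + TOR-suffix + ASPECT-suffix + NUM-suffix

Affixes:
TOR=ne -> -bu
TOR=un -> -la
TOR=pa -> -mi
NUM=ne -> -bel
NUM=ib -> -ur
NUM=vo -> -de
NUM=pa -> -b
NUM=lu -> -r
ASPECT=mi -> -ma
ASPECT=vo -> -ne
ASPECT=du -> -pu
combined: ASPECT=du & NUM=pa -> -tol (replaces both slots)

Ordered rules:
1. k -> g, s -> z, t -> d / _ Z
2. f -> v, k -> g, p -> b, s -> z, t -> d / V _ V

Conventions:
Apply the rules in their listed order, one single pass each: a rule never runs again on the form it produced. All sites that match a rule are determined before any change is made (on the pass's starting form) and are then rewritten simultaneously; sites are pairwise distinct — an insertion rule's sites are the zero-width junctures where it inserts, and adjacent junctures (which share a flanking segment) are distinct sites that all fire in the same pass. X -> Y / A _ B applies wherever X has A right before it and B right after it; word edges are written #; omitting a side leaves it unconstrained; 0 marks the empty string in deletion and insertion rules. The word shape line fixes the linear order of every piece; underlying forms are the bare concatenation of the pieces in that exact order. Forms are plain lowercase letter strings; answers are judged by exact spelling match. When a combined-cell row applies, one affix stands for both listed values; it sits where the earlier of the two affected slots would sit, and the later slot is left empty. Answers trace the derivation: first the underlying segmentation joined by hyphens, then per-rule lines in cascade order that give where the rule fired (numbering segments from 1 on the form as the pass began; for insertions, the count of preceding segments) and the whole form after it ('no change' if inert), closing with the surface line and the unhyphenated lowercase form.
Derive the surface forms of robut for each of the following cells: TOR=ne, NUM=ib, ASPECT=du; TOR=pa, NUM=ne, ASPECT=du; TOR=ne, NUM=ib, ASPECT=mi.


cell TOR=ne, NUM=ib, ASPECT=du:
underlying: robut-bu-pu-ur
1. k -> g, s -> z, t -> d / _ Z: fires at position(s) 5: robudbupuur
2. f -> v, k -> g, p -> b, s -> z, t -> d / V _ V: fires at position(s) 8: robudbubuur
surface: robudbubuur

cell TOR=pa, NUM=ne, ASPECT=du:
underlying: robut-mi-pu-bel
1. k -> g, s -> z, t -> d / _ Z: no change
2. f -> v, k -> g, p -> b, s -> z, t -> d / V _ V: fires at position(s) 8: robutmibubel
surface: robutmibubel

cell TOR=ne, NUM=ib, ASPECT=mi:
underlying: robut-bu-ma-ur
1. k -> g, s -> z, t -> d / _ Z: fires at position(s) 5: robudbumaur
2. f -> v, k -> g, p -> b, s -> z, t -> d / V _ V: no change
surface: robudbumaur


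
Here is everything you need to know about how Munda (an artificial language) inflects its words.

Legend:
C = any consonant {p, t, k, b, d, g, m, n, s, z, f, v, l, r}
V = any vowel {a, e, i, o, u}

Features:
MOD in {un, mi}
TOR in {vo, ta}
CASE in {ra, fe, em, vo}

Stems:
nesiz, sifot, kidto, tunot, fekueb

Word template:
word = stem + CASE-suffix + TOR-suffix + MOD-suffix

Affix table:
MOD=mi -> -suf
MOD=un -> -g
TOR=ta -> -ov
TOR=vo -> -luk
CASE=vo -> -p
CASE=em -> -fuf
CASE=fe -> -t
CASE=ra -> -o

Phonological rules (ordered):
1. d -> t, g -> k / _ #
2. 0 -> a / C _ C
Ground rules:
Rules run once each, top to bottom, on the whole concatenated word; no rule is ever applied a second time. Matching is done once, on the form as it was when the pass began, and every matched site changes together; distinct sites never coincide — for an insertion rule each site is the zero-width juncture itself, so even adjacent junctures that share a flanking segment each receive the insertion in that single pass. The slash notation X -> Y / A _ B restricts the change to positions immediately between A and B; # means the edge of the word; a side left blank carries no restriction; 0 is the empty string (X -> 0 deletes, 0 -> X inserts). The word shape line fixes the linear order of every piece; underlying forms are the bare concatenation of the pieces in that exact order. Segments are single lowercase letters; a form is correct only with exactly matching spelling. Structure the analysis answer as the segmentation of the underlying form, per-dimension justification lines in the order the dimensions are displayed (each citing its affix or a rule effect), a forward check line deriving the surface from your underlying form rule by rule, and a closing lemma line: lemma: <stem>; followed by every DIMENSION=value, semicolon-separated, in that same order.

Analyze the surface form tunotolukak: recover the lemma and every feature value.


underlying: tunot-o-luk-g
MOD=un - signalled by the affix -g
TOR=vo - signalled by the affix -luk
CASE=ra - signalled by the affix -o
check: tunotolukg -> tunotolukk -> tunotolukak
lemma: tunot; MOD=un; TOR=vo; CASE=ra


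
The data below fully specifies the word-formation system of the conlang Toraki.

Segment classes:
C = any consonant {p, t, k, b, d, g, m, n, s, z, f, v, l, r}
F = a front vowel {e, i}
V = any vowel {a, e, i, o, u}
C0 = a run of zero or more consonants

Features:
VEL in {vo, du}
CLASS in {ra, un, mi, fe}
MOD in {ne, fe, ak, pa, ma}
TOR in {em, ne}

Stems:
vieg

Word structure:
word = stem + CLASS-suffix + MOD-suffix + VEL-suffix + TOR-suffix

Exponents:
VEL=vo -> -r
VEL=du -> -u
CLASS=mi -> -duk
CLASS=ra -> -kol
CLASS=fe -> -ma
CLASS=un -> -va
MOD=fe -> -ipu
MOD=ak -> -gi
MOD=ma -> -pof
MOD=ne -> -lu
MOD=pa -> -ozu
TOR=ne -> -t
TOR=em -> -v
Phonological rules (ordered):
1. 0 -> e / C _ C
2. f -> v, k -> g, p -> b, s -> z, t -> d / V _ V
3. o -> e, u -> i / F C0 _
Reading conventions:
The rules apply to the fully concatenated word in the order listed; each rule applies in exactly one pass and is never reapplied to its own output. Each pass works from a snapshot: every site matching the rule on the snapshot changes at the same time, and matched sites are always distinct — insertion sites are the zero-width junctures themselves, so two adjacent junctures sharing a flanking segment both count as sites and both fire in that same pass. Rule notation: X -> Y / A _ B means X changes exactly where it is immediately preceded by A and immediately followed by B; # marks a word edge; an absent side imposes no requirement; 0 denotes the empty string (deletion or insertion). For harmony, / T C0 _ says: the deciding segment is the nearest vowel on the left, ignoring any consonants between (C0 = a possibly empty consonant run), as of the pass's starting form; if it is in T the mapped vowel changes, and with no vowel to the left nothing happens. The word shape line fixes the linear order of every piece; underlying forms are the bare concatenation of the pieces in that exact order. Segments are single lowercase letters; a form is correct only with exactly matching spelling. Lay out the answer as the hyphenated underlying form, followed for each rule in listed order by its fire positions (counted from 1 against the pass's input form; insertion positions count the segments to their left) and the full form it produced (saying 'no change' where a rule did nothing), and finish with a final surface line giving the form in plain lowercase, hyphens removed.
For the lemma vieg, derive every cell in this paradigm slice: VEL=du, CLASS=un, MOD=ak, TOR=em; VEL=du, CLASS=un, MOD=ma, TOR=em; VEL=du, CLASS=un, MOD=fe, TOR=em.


cell VEL=du, CLASS=un, MOD=ak, TOR=em:
underlying: vieg-va-gi-u-v
1. 0 -> e / C _ C: inserts after position(s) 4: viegevagiuv
2. f -> v, k -> g, p -> b, s -> z, t -> d / V _ V: no change
3. o -> e, u -> i / F C0 _: fires at position(s) 10: viegevagiiv
surface: viegevagiiv

cell VEL=du, CLASS=un, MOD=ma, TOR=em:
underlying: vieg-va-pof-u-v
1. 0 -> e / C _ C: inserts after position(s) 4: viegevapofuv
2. f -> v, k -> g, p -> b, s -> z, t -> d / V _ V: fires at position(s) 8, 10: viegevabovuv
3. o -> e, u -> i / F C0 _: no change
surface: viegevabovuv

cell VEL=du, CLASS=un, MOD=fe, TOR=em:
underlying: vieg-va-ipu-u-v
1. 0 -> e / C _ C: inserts after position(s) 4: viegevaipuuv
2. f -> v, k -> g, p -> b, s -> z, t -> d / V _ V: fires at position(s) 9: viegevaibuuv
3. o -> e, u -> i / F C0 _: fires at position(s) 10: viegevaibiuv
surface: viegevaibiuv


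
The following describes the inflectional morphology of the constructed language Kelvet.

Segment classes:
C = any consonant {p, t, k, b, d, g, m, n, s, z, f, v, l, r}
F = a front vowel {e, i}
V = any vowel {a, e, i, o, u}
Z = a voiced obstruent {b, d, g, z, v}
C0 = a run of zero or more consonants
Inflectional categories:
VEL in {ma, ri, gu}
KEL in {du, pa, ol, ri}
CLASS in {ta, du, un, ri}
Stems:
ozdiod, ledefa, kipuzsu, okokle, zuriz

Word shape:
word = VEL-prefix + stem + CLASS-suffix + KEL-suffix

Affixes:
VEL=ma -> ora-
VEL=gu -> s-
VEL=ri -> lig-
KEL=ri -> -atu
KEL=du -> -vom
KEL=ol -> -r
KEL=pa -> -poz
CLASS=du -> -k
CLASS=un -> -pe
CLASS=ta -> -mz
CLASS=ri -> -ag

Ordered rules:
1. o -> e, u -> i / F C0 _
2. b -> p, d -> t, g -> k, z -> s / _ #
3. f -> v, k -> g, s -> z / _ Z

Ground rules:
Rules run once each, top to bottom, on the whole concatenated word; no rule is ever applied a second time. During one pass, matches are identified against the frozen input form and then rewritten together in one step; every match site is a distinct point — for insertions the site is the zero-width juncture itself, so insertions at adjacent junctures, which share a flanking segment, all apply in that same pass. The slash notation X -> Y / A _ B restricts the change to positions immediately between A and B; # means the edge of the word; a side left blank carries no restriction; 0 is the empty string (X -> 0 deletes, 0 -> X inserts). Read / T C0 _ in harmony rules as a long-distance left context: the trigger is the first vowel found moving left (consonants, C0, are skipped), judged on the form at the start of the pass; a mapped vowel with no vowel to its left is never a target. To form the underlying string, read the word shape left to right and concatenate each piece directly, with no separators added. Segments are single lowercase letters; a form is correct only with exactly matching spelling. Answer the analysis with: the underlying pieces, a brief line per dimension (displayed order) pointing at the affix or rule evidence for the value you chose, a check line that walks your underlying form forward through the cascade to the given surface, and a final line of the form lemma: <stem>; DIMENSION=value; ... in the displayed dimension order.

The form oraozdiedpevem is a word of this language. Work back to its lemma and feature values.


underlying: ora-ozdiod-pe-vom
VEL=ma - signalled by the affix ora-
KEL=du - signalled by the affix -vom
CLASS=un - signalled by the affix -pe
check: oraozdiodpevom -> oraozdiedpevem -> oraozdiedpevem -> oraozdiedpevem
lemma: ozdiod; VEL=ma; KEL=du; CLASS=un


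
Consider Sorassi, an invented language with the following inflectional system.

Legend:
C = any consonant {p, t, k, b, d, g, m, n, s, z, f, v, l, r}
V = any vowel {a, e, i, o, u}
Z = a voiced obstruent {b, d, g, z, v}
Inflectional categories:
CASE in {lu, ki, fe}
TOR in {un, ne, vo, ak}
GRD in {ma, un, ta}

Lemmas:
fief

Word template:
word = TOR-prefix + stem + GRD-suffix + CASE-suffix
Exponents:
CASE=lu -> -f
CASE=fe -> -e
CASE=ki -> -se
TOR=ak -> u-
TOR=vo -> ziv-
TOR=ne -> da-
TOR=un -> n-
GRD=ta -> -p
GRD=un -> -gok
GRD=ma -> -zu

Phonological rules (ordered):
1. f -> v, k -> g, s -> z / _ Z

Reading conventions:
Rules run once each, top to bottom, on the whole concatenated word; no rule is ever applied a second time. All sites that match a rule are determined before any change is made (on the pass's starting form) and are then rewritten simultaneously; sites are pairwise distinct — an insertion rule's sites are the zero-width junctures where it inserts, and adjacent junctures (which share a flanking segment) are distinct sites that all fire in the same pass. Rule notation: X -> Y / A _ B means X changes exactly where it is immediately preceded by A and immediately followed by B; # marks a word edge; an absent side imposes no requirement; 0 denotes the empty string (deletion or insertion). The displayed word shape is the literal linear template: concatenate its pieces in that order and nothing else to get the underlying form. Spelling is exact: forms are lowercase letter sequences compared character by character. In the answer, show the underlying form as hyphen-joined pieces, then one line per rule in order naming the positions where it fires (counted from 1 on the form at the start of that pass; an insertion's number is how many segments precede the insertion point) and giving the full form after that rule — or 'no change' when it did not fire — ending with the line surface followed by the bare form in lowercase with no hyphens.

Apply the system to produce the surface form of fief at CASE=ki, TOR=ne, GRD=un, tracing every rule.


underlying: da-fief-gok-se
1. f -> v, k -> g, s -> z / _ Z: fires at position(s) 6: dafievgokse
surface: dafievgokse


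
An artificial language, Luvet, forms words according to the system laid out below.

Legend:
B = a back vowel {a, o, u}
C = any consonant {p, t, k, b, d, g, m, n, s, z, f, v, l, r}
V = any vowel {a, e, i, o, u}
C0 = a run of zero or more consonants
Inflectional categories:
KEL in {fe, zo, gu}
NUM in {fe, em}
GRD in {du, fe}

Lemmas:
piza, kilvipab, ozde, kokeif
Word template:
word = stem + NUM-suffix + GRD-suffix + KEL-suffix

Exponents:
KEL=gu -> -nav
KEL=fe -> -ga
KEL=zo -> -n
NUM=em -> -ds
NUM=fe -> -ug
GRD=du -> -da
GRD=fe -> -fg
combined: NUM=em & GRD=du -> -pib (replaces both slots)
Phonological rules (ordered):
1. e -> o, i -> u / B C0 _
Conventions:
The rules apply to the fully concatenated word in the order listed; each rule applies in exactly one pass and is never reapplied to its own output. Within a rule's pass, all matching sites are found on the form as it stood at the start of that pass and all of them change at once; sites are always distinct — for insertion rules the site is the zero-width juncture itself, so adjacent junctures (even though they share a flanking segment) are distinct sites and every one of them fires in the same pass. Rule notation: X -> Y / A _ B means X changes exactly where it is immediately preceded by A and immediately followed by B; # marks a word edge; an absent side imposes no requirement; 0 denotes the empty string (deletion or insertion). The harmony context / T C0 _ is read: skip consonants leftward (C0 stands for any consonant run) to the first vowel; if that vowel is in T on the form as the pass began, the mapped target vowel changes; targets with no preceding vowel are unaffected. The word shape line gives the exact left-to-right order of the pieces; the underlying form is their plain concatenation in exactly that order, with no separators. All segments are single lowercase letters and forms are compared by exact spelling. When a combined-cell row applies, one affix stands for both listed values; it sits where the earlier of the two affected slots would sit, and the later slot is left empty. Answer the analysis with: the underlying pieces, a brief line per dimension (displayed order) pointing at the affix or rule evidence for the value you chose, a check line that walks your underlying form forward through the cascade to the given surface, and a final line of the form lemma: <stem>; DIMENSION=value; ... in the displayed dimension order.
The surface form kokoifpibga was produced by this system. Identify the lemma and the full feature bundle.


underlying: kokeif-pib-ga
KEL=fe - signalled by the affix -ga
NUM=em - signalled by the combined affix row
GRD=du - signalled by the combined affix row
check: kokeifpibga -> kokoifpibga
lemma: kokeif; KEL=fe; NUM=em; GRD=du


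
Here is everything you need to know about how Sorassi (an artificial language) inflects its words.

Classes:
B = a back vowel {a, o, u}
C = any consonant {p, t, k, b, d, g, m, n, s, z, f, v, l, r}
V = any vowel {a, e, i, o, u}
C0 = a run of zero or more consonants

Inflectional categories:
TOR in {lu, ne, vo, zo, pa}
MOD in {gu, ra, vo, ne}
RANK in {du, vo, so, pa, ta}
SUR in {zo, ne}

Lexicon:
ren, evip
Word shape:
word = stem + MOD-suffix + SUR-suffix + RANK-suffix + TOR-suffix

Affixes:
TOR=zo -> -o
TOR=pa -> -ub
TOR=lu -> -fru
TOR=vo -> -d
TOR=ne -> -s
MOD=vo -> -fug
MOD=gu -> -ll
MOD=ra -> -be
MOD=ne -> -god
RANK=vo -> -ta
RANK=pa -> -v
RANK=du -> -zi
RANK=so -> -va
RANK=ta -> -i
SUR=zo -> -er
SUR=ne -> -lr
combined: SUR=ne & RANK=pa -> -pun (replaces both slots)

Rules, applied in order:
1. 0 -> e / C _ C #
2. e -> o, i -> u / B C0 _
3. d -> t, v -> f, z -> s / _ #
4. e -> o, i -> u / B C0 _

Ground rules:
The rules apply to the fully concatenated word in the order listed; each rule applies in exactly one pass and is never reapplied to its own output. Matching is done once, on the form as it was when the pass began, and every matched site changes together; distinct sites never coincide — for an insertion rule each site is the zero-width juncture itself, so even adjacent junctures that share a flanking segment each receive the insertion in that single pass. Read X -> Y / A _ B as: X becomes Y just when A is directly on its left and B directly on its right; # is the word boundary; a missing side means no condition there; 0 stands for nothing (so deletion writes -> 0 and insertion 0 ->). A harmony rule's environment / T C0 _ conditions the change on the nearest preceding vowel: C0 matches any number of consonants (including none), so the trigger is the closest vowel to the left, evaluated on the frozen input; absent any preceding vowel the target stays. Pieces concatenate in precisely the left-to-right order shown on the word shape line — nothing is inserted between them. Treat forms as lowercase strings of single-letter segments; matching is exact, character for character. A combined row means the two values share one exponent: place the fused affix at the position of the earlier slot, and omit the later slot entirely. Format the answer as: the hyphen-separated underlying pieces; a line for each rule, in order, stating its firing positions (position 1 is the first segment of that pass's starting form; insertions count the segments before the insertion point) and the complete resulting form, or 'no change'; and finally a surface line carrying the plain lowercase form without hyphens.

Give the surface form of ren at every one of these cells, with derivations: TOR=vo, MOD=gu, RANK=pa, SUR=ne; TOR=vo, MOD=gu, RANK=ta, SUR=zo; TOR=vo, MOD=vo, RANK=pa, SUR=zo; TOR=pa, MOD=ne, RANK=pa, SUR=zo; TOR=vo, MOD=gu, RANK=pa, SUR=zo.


cell TOR=vo, MOD=gu, RANK=pa, SUR=ne:
underlying: ren-ll-pun-d
1. 0 -> e / C _ C #: inserts after position(s) 8: renllpuned
2. e -> o, i -> u / B C0 _: fires at position(s) 9: renllpunod
3. d -> t, v -> f, z -> s / _ #: fires at position(s) 10: renllpunot
4. e -> o, i -> u / B C0 _: no change
surface: renllpunot

cell TOR=vo, MOD=gu, RANK=ta, SUR=zo:
underlying: ren-ll-er-i-d
1. 0 -> e / C _ C #: no change
2. e -> o, i -> u / B C0 _: no change
3. d -> t, v -> f, z -> s / _ #: fires at position(s) 9: renllerit
4. e -> o, i -> u / B C0 _: no change
surface: renllerit

cell TOR=vo, MOD=vo, RANK=pa, SUR=zo:
underlying: ren-fug-er-v-d
1. 0 -> e / C _ C #: inserts after position(s) 9: renfugerved
2. e -> o, i -> u / B C0 _: fires at position(s) 7: renfugorved
3. d -> t, v -> f, z -> s / _ #: fires at position(s) 11: renfugorvet
4. e -> o, i -> u / B C0 _: fires at position(s) 10: renfugorvot
surface: renfugorvot

cell TOR=pa, MOD=ne, RANK=pa, SUR=zo:
underlying: ren-god-er-v-ub
1. 0 -> e / C _ C #: no change
2. e -> o, i -> u / B C0 _: fires at position(s) 7: rengodorvub
3. d -> t, v -> f, z -> s / _ #: no change
4. e -> o, i -> u / B C0 _: no change
surface: rengodorvub

cell TOR=vo, MOD=gu, RANK=pa, SUR=zo:
underlying: ren-ll-er-v-d
1. 0 -> e / C _ C #: inserts after position(s) 8: renllerved
2. e -> o, i -> u / B C0 _: no change
3. d -> t, v -> f, z -> s / _ #: fires at position(s) 10: renllervet
4. e -> o, i -> u / B C0 _: no change
surface: renllervet


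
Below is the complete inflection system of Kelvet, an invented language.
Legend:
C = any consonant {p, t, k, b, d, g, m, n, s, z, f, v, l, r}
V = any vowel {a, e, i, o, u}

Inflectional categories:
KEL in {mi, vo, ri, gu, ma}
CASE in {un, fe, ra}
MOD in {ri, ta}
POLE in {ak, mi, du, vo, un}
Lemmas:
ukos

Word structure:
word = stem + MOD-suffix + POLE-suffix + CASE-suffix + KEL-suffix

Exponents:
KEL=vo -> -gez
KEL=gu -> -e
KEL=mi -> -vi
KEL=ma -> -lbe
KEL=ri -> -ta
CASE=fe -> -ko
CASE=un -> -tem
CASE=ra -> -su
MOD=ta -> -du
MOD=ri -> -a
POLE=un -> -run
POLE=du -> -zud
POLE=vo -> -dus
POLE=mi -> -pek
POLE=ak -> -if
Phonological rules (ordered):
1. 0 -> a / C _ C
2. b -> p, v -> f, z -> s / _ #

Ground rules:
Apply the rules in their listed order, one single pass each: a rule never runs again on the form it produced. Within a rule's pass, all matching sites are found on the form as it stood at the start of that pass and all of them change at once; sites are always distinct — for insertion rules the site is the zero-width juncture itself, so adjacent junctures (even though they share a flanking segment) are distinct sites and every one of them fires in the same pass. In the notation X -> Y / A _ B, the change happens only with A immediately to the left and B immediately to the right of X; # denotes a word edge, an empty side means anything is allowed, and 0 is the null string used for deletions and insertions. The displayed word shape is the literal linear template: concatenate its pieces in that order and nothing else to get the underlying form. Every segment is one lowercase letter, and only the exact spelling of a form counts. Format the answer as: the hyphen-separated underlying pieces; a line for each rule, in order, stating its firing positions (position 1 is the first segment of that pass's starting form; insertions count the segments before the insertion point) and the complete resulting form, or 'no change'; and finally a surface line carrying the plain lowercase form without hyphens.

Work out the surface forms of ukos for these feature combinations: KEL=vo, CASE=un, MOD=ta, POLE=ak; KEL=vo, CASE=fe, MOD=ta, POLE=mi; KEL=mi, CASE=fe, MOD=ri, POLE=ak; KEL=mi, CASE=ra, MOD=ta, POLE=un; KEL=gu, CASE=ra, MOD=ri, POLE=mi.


cell KEL=vo, CASE=un, MOD=ta, POLE=ak:
underlying: ukos-du-if-tem-gez
1. 0 -> a / C _ C: inserts after position(s) 4, 8, 11: ukosaduifatemagez
2. b -> p, v -> f, z -> s / _ #: fires at position(s) 17: ukosaduifatemages
surface: ukosaduifatemages

cell KEL=vo, CASE=fe, MOD=ta, POLE=mi:
underlying: ukos-du-pek-ko-gez
1. 0 -> a / C _ C: inserts after position(s) 4, 9: ukosadupekakogez
2. b -> p, v -> f, z -> s / _ #: fires at position(s) 16: ukosadupekakoges
surface: ukosadupekakoges

cell KEL=mi, CASE=fe, MOD=ri, POLE=ak:
underlying: ukos-a-if-ko-vi
1. 0 -> a / C _ C: inserts after position(s) 7: ukosaifakovi
2. b -> p, v -> f, z -> s / _ #: no change
surface: ukosaifakovi

cell KEL=mi, CASE=ra, MOD=ta, POLE=un:
underlying: ukos-du-run-su-vi
1. 0 -> a / C _ C: inserts after position(s) 4, 9: ukosadurunasuvi
2. b -> p, v -> f, z -> s / _ #: no change
surface: ukosadurunasuvi

cell KEL=gu, CASE=ra, MOD=ri, POLE=mi:
underlying: ukos-a-pek-su-e
1. 0 -> a / C _ C: inserts after position(s) 8: ukosapekasue
2. b -> p, v -> f, z -> s / _ #: no change
surface: ukosapekasue
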